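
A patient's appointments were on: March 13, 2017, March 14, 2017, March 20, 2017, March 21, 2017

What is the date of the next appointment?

March 27, 2017

The gap pattern 1, 6, 1 repeats every 2 events.
These are the Mondays and Tuesdays of each week.
Next Monday: March 27, 2017.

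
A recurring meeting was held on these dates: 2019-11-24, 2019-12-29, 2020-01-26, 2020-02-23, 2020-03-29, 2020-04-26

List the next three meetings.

All Sundays; the gaps (35, 28, 28, 35, 28) vary with month length.
This is the last Sunday of each month.
Last Sunday of May 2020: 2020-05-31.
Last Sunday of June 2020: 2020-06-28.
Last Sunday of July 2020: 2020-07-26.

2020-05-31, 2020-06-28, 2020-07-26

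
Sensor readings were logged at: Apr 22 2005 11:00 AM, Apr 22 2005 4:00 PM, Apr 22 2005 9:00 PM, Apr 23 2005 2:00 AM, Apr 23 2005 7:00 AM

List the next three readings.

Apr 23 2005 12:00 PM, Apr 23 2005 5:00 PM, Apr 23 2005 10:00 PM

Gaps: 5, 5, 5, 5 hours — each event is 5 hours after the previous one.
Apr 23 2005 7:00 AM + 5 h = Apr 23 2005 12:00 PM.
Apr 23 2005 12:00 PM + 5 h = Apr 23 2005 5:00 PM.
Apr 23 2005 5:00 PM + 5 h = Apr 23 2005 10:00 PM.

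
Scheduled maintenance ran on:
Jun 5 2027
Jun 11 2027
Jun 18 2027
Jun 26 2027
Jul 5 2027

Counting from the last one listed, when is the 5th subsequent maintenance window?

Sep 3 2027

Intervals are 6, 7, 8, 9 days — an arithmetic progression with common difference 1.
Next gap: 10 days. Jul 5 2027 + 10 days = Jul 15 2027.
Next gap: 11 days. Jul 15 2027 + 11 days = Jul 26 2027.
Next gap: 12 days. Jul 26 2027 + 12 days = Aug 7 2027.
Next gap: 13 days. Aug 7 2027 + 13 days = Aug 20 2027.
Next gap: 14 days. Aug 20 2027 + 14 days = Sep 3 2027.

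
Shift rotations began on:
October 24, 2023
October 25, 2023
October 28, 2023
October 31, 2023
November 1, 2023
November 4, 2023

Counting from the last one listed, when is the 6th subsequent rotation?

The gap pattern 1, 3, 3, 1, 3 repeats every 3 events.
These are the Tuesdays, Wednesdays and Saturdays of each week.
Next Tuesday: November 7, 2023.
Next Wednesday: November 8, 2023.
Next Saturday: November 11, 2023.
The following Tuesday is November 14, 2023.
The following Wednesday is November 15, 2023.
The following Saturday is November 18, 2023.

November 18, 2023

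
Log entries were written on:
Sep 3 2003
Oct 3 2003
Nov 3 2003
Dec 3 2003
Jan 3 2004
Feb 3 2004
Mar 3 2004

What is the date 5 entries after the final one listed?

Aug 3 2004

The day-of-month is always 3 (30, 31, 30, 31, 31, 29 days between events).
So this recurs on the 3rd of each month.
Next: April 2004 → Apr 3 2004.
Next: May 2004 → May 3 2004.
June 2004: Jun 3 2004.
July 2004: Jul 3 2004.
Next: August 2004 → Aug 3 2004.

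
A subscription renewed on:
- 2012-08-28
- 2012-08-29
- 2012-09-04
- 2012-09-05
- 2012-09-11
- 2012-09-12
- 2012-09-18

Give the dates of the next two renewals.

The gap pattern 1, 6, 1, 6, 1, 6 repeats every 2 events.
These are the Tuesdays and Wednesdays of each week.
Next Wednesday: 2012-09-19.
Next Tuesday: 2012-09-25.

2012-09-19, 2012-09-25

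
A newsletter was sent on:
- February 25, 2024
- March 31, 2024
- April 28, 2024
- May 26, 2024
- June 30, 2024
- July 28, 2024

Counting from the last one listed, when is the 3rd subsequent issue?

October 27, 2024

These are Sundays with 35, 28, 28, 35, 28-day gaps.
Each is the final Sunday of its month — March 31, 2024 is past the 28th, so '4th Sunday' doesn't fit.
Last Sunday of August 2024: August 25, 2024.
September 2024 ends with Sunday September 29, 2024.
Last Sunday of October 2024: October 27, 2024.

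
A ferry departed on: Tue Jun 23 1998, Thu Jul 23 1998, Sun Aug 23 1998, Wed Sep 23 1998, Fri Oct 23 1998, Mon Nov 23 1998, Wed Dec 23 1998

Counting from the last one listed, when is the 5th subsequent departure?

Gaps: 30, 31, 31, 30, 31, 30 days — not constant. Every event is on the 23rd of the month.
Pattern: the 23rd of each month.
January 1999: Sat Jan 23 1999.
Next: February 1999 → Tue Feb 23 1999.
March 1999: Tue Mar 23 1999.
Next: April 1999 → Fri Apr 23 1999.
Next: May 1999 → Sun May 23 1999.

Sun May 23 1999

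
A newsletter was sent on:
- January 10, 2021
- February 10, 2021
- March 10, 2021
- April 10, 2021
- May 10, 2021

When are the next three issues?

Each date is the 10th; the gaps (31, 28, 31, 30) track the month lengths.
The rule is the 10th of each month.
June 2021: June 10, 2021.
Next: July 2021 → July 10, 2021.
August 2021: August 10, 2021.

June 10, 2021; July 10, 2021; August 10, 2021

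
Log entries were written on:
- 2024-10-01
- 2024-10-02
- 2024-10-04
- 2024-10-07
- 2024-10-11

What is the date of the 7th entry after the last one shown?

2024-12-06

Intervals are 1, 2, 3, 4 days — an arithmetic progression with common difference 1.
Next gap: 5 days. 2024-10-11 + 5 days = 2024-10-16.
Next gap: 6 days. 2024-10-16 + 6 days = 2024-10-22.
Next gap: 7 days. 2024-10-22 + 7 days = 2024-10-29.
Next gap: 8 days. 2024-10-29 + 8 days = 2024-11-06.
Next gap: 9 days. 2024-11-06 + 9 days = 2024-11-15.
Next gap: 10 days. 2024-11-15 + 10 days = 2024-11-25.
Next gap: 11 days. 2024-11-25 + 11 days = 2024-12-06.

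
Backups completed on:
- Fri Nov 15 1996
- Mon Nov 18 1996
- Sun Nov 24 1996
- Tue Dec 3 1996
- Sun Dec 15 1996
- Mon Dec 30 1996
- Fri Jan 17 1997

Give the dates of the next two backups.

The spacing grows by 3 each time: 3, 6, 9, 12, 15, 18 days.
Next gap: 21 days. Fri Jan 17 1997 + 21 days = Fri Feb 7 1997.
Next gap: 24 days. Fri Feb 7 1997 + 24 days = Mon Mar 3 1997.

Fri Feb 7 1997, Mon Mar 3 1997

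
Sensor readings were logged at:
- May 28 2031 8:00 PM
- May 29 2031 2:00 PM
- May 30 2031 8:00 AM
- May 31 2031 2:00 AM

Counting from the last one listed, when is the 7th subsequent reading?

Jun 5 2031 8:00 AM

The interval is a steady 18 hours (18, 18, 18).
May 31 2031 2:00 AM + 18 h = May 31 2031 8:00 PM.
May 31 2031 8:00 PM + 18 h = Jun 1 2031 2:00 PM.
Jun 1 2031 2:00 PM + 18 h = Jun 2 2031 8:00 AM.
Jun 2 2031 8:00 AM + 18 h = Jun 3 2031 2:00 AM.
Jun 3 2031 2:00 AM + 18 h = Jun 3 2031 8:00 PM.
Jun 3 2031 8:00 PM + 18 h = Jun 4 2031 2:00 PM.
Jun 4 2031 2:00 PM + 18 h = Jun 5 2031 8:00 AM.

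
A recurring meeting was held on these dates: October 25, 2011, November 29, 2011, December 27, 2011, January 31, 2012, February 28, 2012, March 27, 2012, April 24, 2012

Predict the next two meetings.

Every date is a Tuesday; gaps 35, 28, 35, 28, 28, 28 days.
Each is the last Tuesday of its month (at least one falls on the 29th or later, ruling out '4th Tuesday').
May 2012 ends with Tuesday May 29, 2012.
Last Tuesday of June 2012: June 26, 2012.

May 29, 2012; June 26, 2012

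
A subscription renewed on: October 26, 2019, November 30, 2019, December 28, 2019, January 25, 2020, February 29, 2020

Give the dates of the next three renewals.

March 28, 2020; April 25, 2020; May 30, 2020

All Saturdays; the gaps (35, 28, 28, 35) vary with month length.
This is the last Saturday of each month.
March 2020 ends with Saturday March 28, 2020.
April 2020 ends with Saturday April 25, 2020.
Last Saturday of May 2020: May 30, 2020.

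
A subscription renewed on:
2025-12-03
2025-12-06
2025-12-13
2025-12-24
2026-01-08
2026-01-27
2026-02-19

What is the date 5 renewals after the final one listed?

Intervals are 3, 7, 11, 15, 19, 23 days — an arithmetic progression with common difference 4.
Next gap: 27 days. 2026-02-19 + 27 days = 2026-03-18.
Next gap: 31 days. 2026-03-18 + 31 days = 2026-04-18.
Next gap: 35 days. 2026-04-18 + 35 days = 2026-05-23.
Next gap: 39 days. 2026-05-23 + 39 days = 2026-07-01.
Next gap: 43 days. 2026-07-01 + 43 days = 2026-08-13.

2026-08-13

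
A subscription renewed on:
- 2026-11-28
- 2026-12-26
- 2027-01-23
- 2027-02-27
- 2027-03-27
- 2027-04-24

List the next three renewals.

2027-05-22, 2027-06-26, 2027-07-24

These are Saturdays at 28- or 35-day spacing (28, 28, 35, 28, 28).
The pattern: 4th Saturday of the month.
4th Saturday of May 2027: 2027-05-22.
4th Saturday of June 2027: 2027-06-26.
4th Saturday of July 2027: 2027-07-24.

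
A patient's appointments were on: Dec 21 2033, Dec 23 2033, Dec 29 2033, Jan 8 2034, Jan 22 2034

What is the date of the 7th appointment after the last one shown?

Aug 20 2034

Gaps: 2, 6, 10, 14 days — each gap is 4 larger than the previous one.
Next gap: 18 days. Jan 22 2034 + 18 days = Feb 9 2034.
Next gap: 22 days. Feb 9 2034 + 22 days = Mar 3 2034.
Next gap: 26 days. Mar 3 2034 + 26 days = Mar 29 2034.
Next gap: 30 days. Mar 29 2034 + 30 days = Apr 28 2034.
Next gap: 34 days. Apr 28 2034 + 34 days = Jun 1 2034.
Next gap: 38 days. Jun 1 2034 + 38 days = Jul 9 2034.
Next gap: 42 days. Jul 9 2034 + 42 days = Aug 20 2034.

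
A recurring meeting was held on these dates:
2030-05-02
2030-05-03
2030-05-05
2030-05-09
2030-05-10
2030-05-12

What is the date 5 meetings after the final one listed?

Every event lands on a Thursday or Friday or Sunday (gaps cycle 1, 2, 4, 1, 2).
So the schedule is: every Thursday, Friday and Sunday.
The following Thursday is 2030-05-16.
Next Friday: 2030-05-17.
The following Sunday is 2030-05-19.
The following Thursday is 2030-05-23.
Next Friday: 2030-05-24.

2030-05-24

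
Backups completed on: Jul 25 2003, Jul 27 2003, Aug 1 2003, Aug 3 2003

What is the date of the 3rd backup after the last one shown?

Aug 15 2003

Every event lands on a Friday or Sunday (gaps cycle 2, 5, 2).
So the schedule is: every Friday and Sunday.
The following Friday is Aug 8 2003.
Next Sunday: Aug 10 2003.
Next Friday: Aug 15 2003.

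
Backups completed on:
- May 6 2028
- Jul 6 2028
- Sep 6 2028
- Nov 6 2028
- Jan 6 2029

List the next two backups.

Mar 6 2029, May 6 2029

Each date is the 6th; the gaps (61, 62, 61, 61) track the month lengths.
The rule is the 6th of every 2 months.
Next: March 2029 → Mar 6 2029.
Next: May 2029 → May 6 2029.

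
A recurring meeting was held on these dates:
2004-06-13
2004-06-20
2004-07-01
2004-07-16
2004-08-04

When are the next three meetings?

Gaps: 7, 11, 15, 19 days — each gap is 4 larger than the previous one.
Next gap: 23 days. 2004-08-04 + 23 days = 2004-08-27.
Next gap: 27 days. 2004-08-27 + 27 days = 2004-09-23.
Next gap: 31 days. 2004-09-23 + 31 days = 2004-10-24.

2004-08-27, 2004-09-23, 2004-10-24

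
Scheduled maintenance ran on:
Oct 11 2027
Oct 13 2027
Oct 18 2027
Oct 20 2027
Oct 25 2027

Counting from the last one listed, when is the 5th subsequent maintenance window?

Nov 10 2027

The gap pattern 2, 5, 2, 5 repeats every 2 events.
These are the Mondays and Wednesdays of each week.
The following Wednesday is Oct 27 2027.
Next Monday: Nov 1 2027.
The following Wednesday is Nov 3 2027.
Next Monday: Nov 8 2027.
Next Wednesday: Nov 10 2027.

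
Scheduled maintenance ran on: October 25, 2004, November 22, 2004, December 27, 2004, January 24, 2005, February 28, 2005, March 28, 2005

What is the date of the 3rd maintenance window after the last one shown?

June 27, 2005

These are Mondays at 28- or 35-day spacing (28, 35, 28, 35, 28).
The pattern: 4th Monday of the month.
4th Monday of April 2005: April 25, 2005.
4th Monday of May 2005: May 23, 2005.
June 2005 — 4th Monday is June 27, 2005.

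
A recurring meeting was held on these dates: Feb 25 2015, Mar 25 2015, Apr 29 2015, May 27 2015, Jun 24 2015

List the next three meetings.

Jul 29 2015, Aug 26 2015, Sep 30 2015

Every date is a Wednesday; gaps 28, 35, 28, 28 days.
Each is the last Wednesday of its month (at least one falls on the 29th or later, ruling out '4th Wednesday').
July 2015 ends with Wednesday Jul 29 2015.
August 2015 ends with Wednesday Aug 26 2015.
Last Wednesday of September 2015: Sep 30 2015.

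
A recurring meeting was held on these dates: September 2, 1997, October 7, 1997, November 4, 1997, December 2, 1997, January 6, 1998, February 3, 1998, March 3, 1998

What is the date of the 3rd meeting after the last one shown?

June 2, 1998

All dates are Tuesdays, 35, 28, 28, 35, 28, 28 days apart.
Specifically, the 1st Tuesday of each month.
1st Tuesday of April 1998: April 7, 1998.
1st Tuesday of May 1998: May 5, 1998.
June 1998 — 1st Tuesday is June 2, 1998.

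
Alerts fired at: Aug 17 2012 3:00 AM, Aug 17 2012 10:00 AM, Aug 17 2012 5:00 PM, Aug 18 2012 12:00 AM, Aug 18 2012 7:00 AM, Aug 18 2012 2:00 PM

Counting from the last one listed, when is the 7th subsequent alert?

The interval is a steady 7 hours (7, 7, 7, 7, 7).
Aug 18 2012 2:00 PM + 7 h = Aug 18 2012 9:00 PM.
Aug 18 2012 9:00 PM + 7 h = Aug 19 2012 4:00 AM.
Aug 19 2012 4:00 AM + 7 h = Aug 19 2012 11:00 AM.
Aug 19 2012 11:00 AM + 7 h = Aug 19 2012 6:00 PM.
Aug 19 2012 6:00 PM + 7 h = Aug 20 2012 1:00 AM.
Aug 20 2012 1:00 AM + 7 h = Aug 20 2012 8:00 AM.
Aug 20 2012 8:00 AM + 7 h = Aug 20 2012 3:00 PM.

Aug 20 2012 3:00 PM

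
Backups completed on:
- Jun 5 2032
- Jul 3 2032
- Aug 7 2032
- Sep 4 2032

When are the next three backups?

Gaps: 28, 35, 28 days — a mix of 28 and 35. Every date is a Saturday.
Each is the 1st Saturday of its month.
October 2032 — 1st Saturday is Oct 2 2032.
November 2032 — 1st Saturday is Nov 6 2032.
December 2032 — 1st Saturday is Dec 4 2032.

Oct 2 2032, Nov 6 2032, Dec 4 2032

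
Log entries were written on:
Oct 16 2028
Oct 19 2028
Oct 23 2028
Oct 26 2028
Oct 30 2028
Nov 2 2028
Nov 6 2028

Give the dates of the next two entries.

Nov 9 2028, Nov 13 2028

The gap pattern 3, 4, 3, 4, 3, 4 repeats every 2 events.
These are the Mondays and Thursdays of each week.
The following Thursday is Nov 9 2028.
The following Monday is Nov 13 2028.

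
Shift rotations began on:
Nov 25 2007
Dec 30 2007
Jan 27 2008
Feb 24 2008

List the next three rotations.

All Sundays; the gaps (35, 28, 28) vary with month length.
This is the last Sunday of each month.
March 2008 ends with Sunday Mar 30 2008.
Last Sunday of April 2008: Apr 27 2008.
Last Sunday of May 2008: May 25 2008.

Mar 30 2008, Apr 27 2008, May 25 2008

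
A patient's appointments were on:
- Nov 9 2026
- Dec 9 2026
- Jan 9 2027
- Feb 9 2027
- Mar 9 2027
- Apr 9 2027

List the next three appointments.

May 9 2027, Jun 9 2027, Jul 9 2027

Gaps: 30, 31, 31, 28, 31 days — not constant. Every event is on the 9th of the month.
Pattern: the 9th of each month.
Next: May 2027 → May 9 2027.
June 2027: Jun 9 2027.
July 2027: Jul 9 2027.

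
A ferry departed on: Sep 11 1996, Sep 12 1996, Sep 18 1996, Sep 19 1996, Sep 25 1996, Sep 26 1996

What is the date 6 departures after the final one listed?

Oct 17 1996

The gap pattern 1, 6, 1, 6, 1 repeats every 2 events.
These are the Wednesdays and Thursdays of each week.
Next Wednesday: Oct 2 1996.
The following Thursday is Oct 3 1996.
Next Wednesday: Oct 9 1996.
The following Thursday is Oct 10 1996.
The following Wednesday is Oct 16 1996.
Next Thursday: Oct 17 1996.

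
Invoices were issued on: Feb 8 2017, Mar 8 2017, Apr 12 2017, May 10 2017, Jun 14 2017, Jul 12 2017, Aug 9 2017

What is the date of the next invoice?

Sep 13 2017

These are Wednesdays at 28- or 35-day spacing (28, 35, 28, 35, 28, 28).
The pattern: 2nd Wednesday of the month.
2nd Wednesday of September 2017: Sep 13 2017.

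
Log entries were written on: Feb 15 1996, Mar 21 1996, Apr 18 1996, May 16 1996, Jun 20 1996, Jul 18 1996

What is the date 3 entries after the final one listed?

Gaps: 35, 28, 28, 35, 28 days — a mix of 28 and 35. Every date is a Thursday.
Each is the 3rd Thursday of its month.
3rd Thursday of August 1996: Aug 15 1996.
3rd Thursday of September 1996: Sep 19 1996.
3rd Thursday of October 1996: Oct 17 1996.

Oct 17 1996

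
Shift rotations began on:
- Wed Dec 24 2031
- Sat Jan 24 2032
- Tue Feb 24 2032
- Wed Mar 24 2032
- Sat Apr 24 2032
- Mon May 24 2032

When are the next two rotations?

Thu Jun 24 2032, Sat Jul 24 2032

Each date is the 24th; the gaps (31, 31, 29, 31, 30) track the month lengths.
The rule is the 24th of each month.
Next: June 2032 → Thu Jun 24 2032.
Next: July 2032 → Sat Jul 24 2032.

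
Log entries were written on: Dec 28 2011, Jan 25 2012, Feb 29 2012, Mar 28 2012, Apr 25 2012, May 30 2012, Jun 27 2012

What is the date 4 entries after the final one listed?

Oct 31 2012

These are Wednesdays with 28, 35, 28, 28, 35, 28-day gaps.
Each is the final Wednesday of its month — Feb 29 2012 is past the 28th, so '4th Wednesday' doesn't fit.
Last Wednesday of July 2012: Jul 25 2012.
Last Wednesday of August 2012: Aug 29 2012.
September 2012 ends with Wednesday Sep 26 2012.
October 2012 ends with Wednesday Oct 31 2012.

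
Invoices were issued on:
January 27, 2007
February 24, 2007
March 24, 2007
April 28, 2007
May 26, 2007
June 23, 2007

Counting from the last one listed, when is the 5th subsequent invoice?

Gaps: 28, 28, 35, 28, 28 days — a mix of 28 and 35. Every date is a Saturday.
Each is the 4th Saturday of its month.
4th Saturday of July 2007: July 28, 2007.
4th Saturday of August 2007: August 25, 2007.
4th Saturday of September 2007: September 22, 2007.
October 2007 — 4th Saturday is October 27, 2007.
November 2007 — 4th Saturday is November 24, 2007.

November 24, 2007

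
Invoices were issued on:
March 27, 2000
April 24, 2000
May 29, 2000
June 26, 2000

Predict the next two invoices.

July 31, 2000; August 28, 2000

These are Mondays with 28, 35, 28-day gaps.
Each is the final Monday of its month — May 29, 2000 is past the 28th, so '4th Monday' doesn't fit.
Last Monday of July 2000: July 31, 2000.
Last Monday of August 2000: August 28, 2000.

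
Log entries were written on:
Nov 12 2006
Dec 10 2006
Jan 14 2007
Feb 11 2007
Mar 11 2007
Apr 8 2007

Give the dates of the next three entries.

May 13 2007, Jun 10 2007, Jul 8 2007

Gaps: 28, 35, 28, 28, 28 days — a mix of 28 and 35. Every date is a Sunday.
Each is the 2nd Sunday of its month.
2nd Sunday of May 2007: May 13 2007.
June 2007 — 2nd Sunday is Jun 10 2007.
July 2007 — 2nd Sunday is Jul 8 2007.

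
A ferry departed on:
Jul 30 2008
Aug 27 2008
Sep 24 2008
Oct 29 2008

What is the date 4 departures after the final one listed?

These are Wednesdays with 28, 28, 35-day gaps.
Each is the final Wednesday of its month — Jul 30 2008 is past the 28th, so '4th Wednesday' doesn't fit.
November 2008 ends with Wednesday Nov 26 2008.
December 2008 ends with Wednesday Dec 31 2008.
January 2009 ends with Wednesday Jan 28 2009.
February 2009 ends with Wednesday Feb 25 2009.

Feb 25 2009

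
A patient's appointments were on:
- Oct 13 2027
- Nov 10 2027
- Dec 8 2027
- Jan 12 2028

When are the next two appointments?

Feb 9 2028, Mar 8 2028

Gaps: 28, 28, 35 days — a mix of 28 and 35. Every date is a Wednesday.
Each is the 2nd Wednesday of its month.
February 2028 — 2nd Wednesday is Feb 9 2028.
March 2028 — 2nd Wednesday is Mar 8 2028.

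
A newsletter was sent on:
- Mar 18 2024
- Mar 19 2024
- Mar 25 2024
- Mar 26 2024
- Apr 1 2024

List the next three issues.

Gaps: 1, 6, 1, 6 days — not constant, but cyclic with period 2.
The events fall on every Monday and Tuesday.
Next Tuesday: Apr 2 2024.
The following Monday is Apr 8 2024.
The following Tuesday is Apr 9 2024.

Apr 2 2024, Apr 8 2024, Apr 9 2024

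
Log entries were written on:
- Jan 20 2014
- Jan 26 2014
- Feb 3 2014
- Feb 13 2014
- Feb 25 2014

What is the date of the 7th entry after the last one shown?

Intervals are 6, 8, 10, 12 days — an arithmetic progression with common difference 2.
Next gap: 14 days. Feb 25 2014 + 14 days = Mar 11 2014.
Next gap: 16 days. Mar 11 2014 + 16 days = Mar 27 2014.
Next gap: 18 days. Mar 27 2014 + 18 days = Apr 14 2014.
Next gap: 20 days. Apr 14 2014 + 20 days = May 4 2014.
Next gap: 22 days. May 4 2014 + 22 days = May 26 2014.
Next gap: 24 days. May 26 2014 + 24 days = Jun 19 2014.
Next gap: 26 days. Jun 19 2014 + 26 days = Jul 15 2014.

Jul 15 2014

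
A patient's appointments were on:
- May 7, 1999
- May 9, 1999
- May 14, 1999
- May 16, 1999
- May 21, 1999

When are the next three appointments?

Every event lands on a Friday or Sunday (gaps cycle 2, 5, 2, 5).
So the schedule is: every Friday and Sunday.
Next Sunday: May 23, 1999.
Next Friday: May 28, 1999.
Next Sunday: May 30, 1999.

May 23, 1999; May 28, 1999; May 30, 1999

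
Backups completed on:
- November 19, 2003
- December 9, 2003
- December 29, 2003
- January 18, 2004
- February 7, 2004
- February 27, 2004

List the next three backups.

Every event comes 20 days after the last (20, 20, 20, 20, 20).
February 27, 2004 + 20 days = March 18, 2004.
March 18, 2004 + 20 days = April 7, 2004.
April 7, 2004 + 20 days = April 27, 2004.

March 18, 2004; April 7, 2004; April 27, 2004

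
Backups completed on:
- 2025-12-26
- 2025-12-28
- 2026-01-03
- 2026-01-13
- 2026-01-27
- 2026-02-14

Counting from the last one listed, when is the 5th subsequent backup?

The spacing grows by 4 each time: 2, 6, 10, 14, 18 days.
Next gap: 22 days. 2026-02-14 + 22 days = 2026-03-08.
Next gap: 26 days. 2026-03-08 + 26 days = 2026-04-03.
Next gap: 30 days. 2026-04-03 + 30 days = 2026-05-03.
Next gap: 34 days. 2026-05-03 + 34 days = 2026-06-06.
Next gap: 38 days. 2026-06-06 + 38 days = 2026-07-14.

2026-07-14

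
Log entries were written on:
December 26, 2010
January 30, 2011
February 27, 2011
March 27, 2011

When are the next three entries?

All Sundays; the gaps (35, 28, 28) vary with month length.
This is the last Sunday of each month.
Last Sunday of April 2011: April 24, 2011.
Last Sunday of May 2011: May 29, 2011.
June 2011 ends with Sunday June 26, 2011.

April 24, 2011; May 29, 2011; June 26, 2011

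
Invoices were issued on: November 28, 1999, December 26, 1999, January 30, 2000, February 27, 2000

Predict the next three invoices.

March 26, 2000; April 30, 2000; May 28, 2000

These are Sundays with 28, 35, 28-day gaps.
Each is the final Sunday of its month — January 30, 2000 is past the 28th, so '4th Sunday' doesn't fit.
March 2000 ends with Sunday March 26, 2000.
Last Sunday of April 2000: April 30, 2000.
May 2000 ends with Sunday May 28, 2000.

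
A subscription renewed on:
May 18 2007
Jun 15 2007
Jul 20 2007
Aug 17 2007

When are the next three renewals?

Sep 21 2007, Oct 19 2007, Nov 16 2007

These are Fridays at 28- or 35-day spacing (28, 35, 28).
The pattern: 3rd Friday of the month.
September 2007 — 3rd Friday is Sep 21 2007.
October 2007 — 3rd Friday is Oct 19 2007.
November 2007 — 3rd Friday is Nov 16 2007.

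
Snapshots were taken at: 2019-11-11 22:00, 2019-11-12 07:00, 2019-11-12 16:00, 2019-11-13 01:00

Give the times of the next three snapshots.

2019-11-13 10:00, 2019-11-13 19:00, 2019-11-14 04:00

Spacing: 9, 9, 9 h — constant 9 h.
2019-11-13 01:00 + 9 h = 2019-11-13 10:00.
2019-11-13 10:00 + 9 h = 2019-11-13 19:00.
2019-11-13 19:00 + 9 h = 2019-11-14 04:00.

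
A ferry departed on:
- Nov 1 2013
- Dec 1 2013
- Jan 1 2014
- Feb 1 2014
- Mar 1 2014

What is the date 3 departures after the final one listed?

Gaps: 30, 31, 31, 28 days — not constant. Every event is on the 1st of the month.
Pattern: the 1st of each month.
Next: April 2014 → Apr 1 2014.
Next: May 2014 → May 1 2014.
Next: June 2014 → Jun 1 2014.

Jun 1 2014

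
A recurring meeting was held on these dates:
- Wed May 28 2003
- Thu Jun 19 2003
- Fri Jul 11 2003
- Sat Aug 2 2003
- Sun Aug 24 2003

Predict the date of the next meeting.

Every event comes 22 days after the last (22, 22, 22, 22).
Sun Aug 24 2003 + 22 days = Mon Sep 15 2003.

Mon Sep 15 2003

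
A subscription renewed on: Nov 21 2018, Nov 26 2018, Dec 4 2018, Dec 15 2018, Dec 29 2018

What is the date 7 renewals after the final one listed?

Gaps: 5, 8, 11, 14 days — each gap is 3 larger than the previous one.
Next gap: 17 days. Dec 29 2018 + 17 days = Jan 15 2019.
Next gap: 20 days. Jan 15 2019 + 20 days = Feb 4 2019.
Next gap: 23 days. Feb 4 2019 + 23 days = Feb 27 2019.
Next gap: 26 days. Feb 27 2019 + 26 days = Mar 25 2019.
Next gap: 29 days. Mar 25 2019 + 29 days = Apr 23 2019.
Next gap: 32 days. Apr 23 2019 + 32 days = May 25 2019.
Next gap: 35 days. May 25 2019 + 35 days = Jun 29 2019.

Jun 29 2019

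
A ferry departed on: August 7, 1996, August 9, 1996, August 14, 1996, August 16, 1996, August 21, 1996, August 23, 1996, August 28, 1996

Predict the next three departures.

August 30, 1996; September 4, 1996; September 6, 1996

Every event lands on a Wednesday or Friday (gaps cycle 2, 5, 2, 5, 2, 5).
So the schedule is: every Wednesday and Friday.
The following Friday is August 30, 1996.
Next Wednesday: September 4, 1996.
The following Friday is September 6, 1996.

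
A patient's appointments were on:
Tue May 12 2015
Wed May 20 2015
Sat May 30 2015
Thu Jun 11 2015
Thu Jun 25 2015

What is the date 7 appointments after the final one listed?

Gaps: 8, 10, 12, 14 days — each gap is 2 larger than the previous one.
Next gap: 16 days. Thu Jun 25 2015 + 16 days = Sat Jul 11 2015.
Next gap: 18 days. Sat Jul 11 2015 + 18 days = Wed Jul 29 2015.
Next gap: 20 days. Wed Jul 29 2015 + 20 days = Tue Aug 18 2015.
Next gap: 22 days. Tue Aug 18 2015 + 22 days = Wed Sep 9 2015.
Next gap: 24 days. Wed Sep 9 2015 + 24 days = Sat Oct 3 2015.
Next gap: 26 days. Sat Oct 3 2015 + 26 days = Thu Oct 29 2015.
Next gap: 28 days. Thu Oct 29 2015 + 28 days = Thu Nov 26 2015.

Thu Nov 26 2015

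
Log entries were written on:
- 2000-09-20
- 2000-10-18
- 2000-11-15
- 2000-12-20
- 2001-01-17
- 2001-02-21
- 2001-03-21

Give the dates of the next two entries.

Gaps: 28, 28, 35, 28, 35, 28 days — a mix of 28 and 35. Every date is a Wednesday.
Each is the 3rd Wednesday of its month.
3rd Wednesday of April 2001: 2001-04-18.
3rd Wednesday of May 2001: 2001-05-16.

2001-04-18, 2001-05-16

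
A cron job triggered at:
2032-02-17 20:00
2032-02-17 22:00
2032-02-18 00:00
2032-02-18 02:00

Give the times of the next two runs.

Spacing: 2, 2, 2 h — constant 2 h.
2032-02-18 02:00 + 2 h = 2032-02-18 04:00.
2032-02-18 04:00 + 2 h = 2032-02-18 06:00.

2032-02-18 04:00, 2032-02-18 06:00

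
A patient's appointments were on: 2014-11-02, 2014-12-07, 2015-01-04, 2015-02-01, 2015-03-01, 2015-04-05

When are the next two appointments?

2015-05-03, 2015-06-07

Gaps: 35, 28, 28, 28, 35 days — a mix of 28 and 35. Every date is a Sunday.
Each is the 1st Sunday of its month.
1st Sunday of May 2015: 2015-05-03.
June 2015 — 1st Sunday is 2015-06-07.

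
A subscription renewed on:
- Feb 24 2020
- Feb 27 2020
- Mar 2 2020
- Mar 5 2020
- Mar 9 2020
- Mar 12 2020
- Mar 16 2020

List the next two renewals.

The gap pattern 3, 4, 3, 4, 3, 4 repeats every 2 events.
These are the Mondays and Thursdays of each week.
The following Thursday is Mar 19 2020.
The following Monday is Mar 23 2020.

Mar 19 2020, Mar 23 2020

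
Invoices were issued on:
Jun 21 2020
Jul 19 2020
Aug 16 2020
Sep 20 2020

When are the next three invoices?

These are Sundays at 28- or 35-day spacing (28, 28, 35).
The pattern: 3rd Sunday of the month.
3rd Sunday of October 2020: Oct 18 2020.
3rd Sunday of November 2020: Nov 15 2020.
3rd Sunday of December 2020: Dec 20 2020.

Oct 18 2020, Nov 15 2020, Dec 20 2020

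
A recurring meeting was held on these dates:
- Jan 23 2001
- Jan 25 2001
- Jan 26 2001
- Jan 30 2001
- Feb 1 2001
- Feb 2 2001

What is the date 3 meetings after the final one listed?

The gap pattern 2, 1, 4, 2, 1 repeats every 3 events.
These are the Tuesdays, Thursdays and Fridays of each week.
Next Tuesday: Feb 6 2001.
Next Thursday: Feb 8 2001.
Next Friday: Feb 9 2001.

Feb 9 2001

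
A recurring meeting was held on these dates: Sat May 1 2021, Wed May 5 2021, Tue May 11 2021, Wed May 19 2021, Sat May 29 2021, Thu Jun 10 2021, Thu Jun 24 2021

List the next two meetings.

The spacing grows by 2 each time: 4, 6, 8, 10, 12, 14 days.
Next gap: 16 days. Thu Jun 24 2021 + 16 days = Sat Jul 10 2021.
Next gap: 18 days. Sat Jul 10 2021 + 18 days = Wed Jul 28 2021.

Sat Jul 10 2021, Wed Jul 28 2021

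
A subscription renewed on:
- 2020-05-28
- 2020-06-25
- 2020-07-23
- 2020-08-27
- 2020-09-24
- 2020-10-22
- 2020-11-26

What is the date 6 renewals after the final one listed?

These are Thursdays at 28- or 35-day spacing (28, 28, 35, 28, 28, 35).
The pattern: 4th Thursday of the month.
4th Thursday of December 2020: 2020-12-24.
4th Thursday of January 2021: 2021-01-28.
4th Thursday of February 2021: 2021-02-25.
March 2021 — 4th Thursday is 2021-03-25.
4th Thursday of April 2021: 2021-04-22.
May 2021 — 4th Thursday is 2021-05-27.

2021-05-27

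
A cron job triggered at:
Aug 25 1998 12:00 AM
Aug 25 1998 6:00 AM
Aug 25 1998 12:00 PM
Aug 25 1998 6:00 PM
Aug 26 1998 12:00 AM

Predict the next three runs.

Aug 26 1998 6:00 AM, Aug 26 1998 12:00 PM, Aug 26 1998 6:00 PM

The interval is a steady 6 hours (6, 6, 6, 6).
Aug 26 1998 12:00 AM + 6 h = Aug 26 1998 6:00 AM.
Aug 26 1998 6:00 AM + 6 h = Aug 26 1998 12:00 PM.
Aug 26 1998 12:00 PM + 6 h = Aug 26 1998 6:00 PM.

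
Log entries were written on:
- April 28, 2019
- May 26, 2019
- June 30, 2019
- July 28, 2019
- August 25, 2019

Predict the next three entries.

September 29, 2019; October 27, 2019; November 24, 2019

Every date is a Sunday; gaps 28, 35, 28, 28 days.
Each is the last Sunday of its month (at least one falls on the 29th or later, ruling out '4th Sunday').
Last Sunday of September 2019: September 29, 2019.
Last Sunday of October 2019: October 27, 2019.
November 2019 ends with Sunday November 24, 2019.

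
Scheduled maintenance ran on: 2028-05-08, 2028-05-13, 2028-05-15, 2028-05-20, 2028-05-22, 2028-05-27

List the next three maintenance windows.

2028-05-29, 2028-06-03, 2028-06-05

Gaps: 5, 2, 5, 2, 5 days — not constant, but cyclic with period 2.
The events fall on every Monday and Saturday.
The following Monday is 2028-05-29.
The following Saturday is 2028-06-03.
Next Monday: 2028-06-05.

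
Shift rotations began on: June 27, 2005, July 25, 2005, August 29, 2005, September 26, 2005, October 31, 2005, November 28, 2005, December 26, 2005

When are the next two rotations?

January 30, 2006; February 27, 2006

These are Mondays with 28, 35, 28, 35, 28, 28-day gaps.
Each is the final Monday of its month — August 29, 2005 is past the 28th, so '4th Monday' doesn't fit.
Last Monday of January 2006: January 30, 2006.
February 2006 ends with Monday February 27, 2006.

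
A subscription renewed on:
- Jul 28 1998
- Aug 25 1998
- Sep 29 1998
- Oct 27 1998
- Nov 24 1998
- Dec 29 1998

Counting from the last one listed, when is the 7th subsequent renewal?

Every date is a Tuesday; gaps 28, 35, 28, 28, 35 days.
Each is the last Tuesday of its month (at least one falls on the 29th or later, ruling out '4th Tuesday').
Last Tuesday of January 1999: Jan 26 1999.
Last Tuesday of February 1999: Feb 23 1999.
Last Tuesday of March 1999: Mar 30 1999.
April 1999 ends with Tuesday Apr 27 1999.
Last Tuesday of May 1999: May 25 1999.
Last Tuesday of June 1999: Jun 29 1999.
Last Tuesday of July 1999: Jul 27 1999.

Jul 27 1999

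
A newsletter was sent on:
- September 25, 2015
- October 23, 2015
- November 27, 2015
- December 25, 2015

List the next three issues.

January 22, 2016; February 26, 2016; March 25, 2016

These are Fridays at 28- or 35-day spacing (28, 35, 28).
The pattern: 4th Friday of the month.
4th Friday of January 2016: January 22, 2016.
February 2016 — 4th Friday is February 26, 2016.
4th Friday of March 2016: March 25, 2016.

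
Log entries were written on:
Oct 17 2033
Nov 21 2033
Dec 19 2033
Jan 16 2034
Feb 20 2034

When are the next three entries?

Mar 20 2034, Apr 17 2034, May 15 2034

All dates are Mondays, 35, 28, 28, 35 days apart.
Specifically, the 3rd Monday of each month.
March 2034 — 3rd Monday is Mar 20 2034.
April 2034 — 3rd Monday is Apr 17 2034.
3rd Monday of May 2034: May 15 2034.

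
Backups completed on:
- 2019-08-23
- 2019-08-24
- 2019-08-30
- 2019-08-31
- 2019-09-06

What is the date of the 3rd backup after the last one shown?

Gaps: 1, 6, 1, 6 days — not constant, but cyclic with period 2.
The events fall on every Friday and Saturday.
The following Saturday is 2019-09-07.
Next Friday: 2019-09-13.
The following Saturday is 2019-09-14.

2019-09-14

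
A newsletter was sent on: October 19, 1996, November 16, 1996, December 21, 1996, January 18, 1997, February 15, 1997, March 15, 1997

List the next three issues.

April 19, 1997; May 17, 1997; June 21, 1997

These are Saturdays at 28- or 35-day spacing (28, 35, 28, 28, 28).
The pattern: 3rd Saturday of the month.
April 1997 — 3rd Saturday is April 19, 1997.
3rd Saturday of May 1997: May 17, 1997.
June 1997 — 3rd Saturday is June 21, 1997.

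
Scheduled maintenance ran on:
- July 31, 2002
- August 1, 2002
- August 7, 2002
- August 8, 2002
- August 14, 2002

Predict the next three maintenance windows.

The gap pattern 1, 6, 1, 6 repeats every 2 events.
These are the Wednesdays and Thursdays of each week.
The following Thursday is August 15, 2002.
The following Wednesday is August 21, 2002.
Next Thursday: August 22, 2002.

August 15, 2002; August 21, 2002; August 22, 2002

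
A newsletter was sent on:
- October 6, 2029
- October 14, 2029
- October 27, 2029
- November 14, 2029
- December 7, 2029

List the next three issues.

Gaps: 8, 13, 18, 23 days — each gap is 5 larger than the previous one.
Next gap: 28 days. December 7, 2029 + 28 days = January 4, 2030.
Next gap: 33 days. January 4, 2030 + 33 days = February 6, 2030.
Next gap: 38 days. February 6, 2030 + 38 days = March 16, 2030.

January 4, 2030; February 6, 2030; March 16, 2030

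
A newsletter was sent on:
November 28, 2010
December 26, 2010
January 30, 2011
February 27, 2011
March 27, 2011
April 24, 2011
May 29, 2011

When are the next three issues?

All Sundays; the gaps (28, 35, 28, 28, 28, 35) vary with month length.
This is the last Sunday of each month.
Last Sunday of June 2011: June 26, 2011.
Last Sunday of July 2011: July 31, 2011.
August 2011 ends with Sunday August 28, 2011.

June 26, 2011; July 31, 2011; August 28, 2011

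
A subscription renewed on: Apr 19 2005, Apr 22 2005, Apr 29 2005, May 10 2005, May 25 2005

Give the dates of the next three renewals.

Intervals are 3, 7, 11, 15 days — an arithmetic progression with common difference 4.
Next gap: 19 days. May 25 2005 + 19 days = Jun 13 2005.
Next gap: 23 days. Jun 13 2005 + 23 days = Jul 6 2005.
Next gap: 27 days. Jul 6 2005 + 27 days = Aug 2 2005.

Jun 13 2005, Jul 6 2005, Aug 2 2005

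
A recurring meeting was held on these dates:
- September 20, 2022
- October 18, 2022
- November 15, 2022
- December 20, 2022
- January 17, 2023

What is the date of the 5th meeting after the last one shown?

June 20, 2023

Gaps: 28, 28, 35, 28 days — a mix of 28 and 35. Every date is a Tuesday.
Each is the 3rd Tuesday of its month.
February 2023 — 3rd Tuesday is February 21, 2023.
3rd Tuesday of March 2023: March 21, 2023.
3rd Tuesday of April 2023: April 18, 2023.
3rd Tuesday of May 2023: May 16, 2023.
June 2023 — 3rd Tuesday is June 20, 2023.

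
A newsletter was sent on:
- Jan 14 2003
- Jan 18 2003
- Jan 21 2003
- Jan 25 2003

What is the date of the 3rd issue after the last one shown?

Feb 4 2003

Gaps: 4, 3, 4 days — not constant, but cyclic with period 2.
The events fall on every Tuesday and Saturday.
The following Tuesday is Jan 28 2003.
The following Saturday is Feb 1 2003.
The following Tuesday is Feb 4 2003.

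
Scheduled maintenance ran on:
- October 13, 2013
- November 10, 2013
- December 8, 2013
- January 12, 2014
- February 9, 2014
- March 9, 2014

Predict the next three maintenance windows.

These are Sundays at 28- or 35-day spacing (28, 28, 35, 28, 28).
The pattern: 2nd Sunday of the month.
April 2014 — 2nd Sunday is April 13, 2014.
2nd Sunday of May 2014: May 11, 2014.
June 2014 — 2nd Sunday is June 8, 2014.

April 13, 2014; May 11, 2014; June 8, 2014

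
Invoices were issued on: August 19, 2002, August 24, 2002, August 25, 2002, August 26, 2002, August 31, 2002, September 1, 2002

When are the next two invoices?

September 2, 2002; September 7, 2002

Every event lands on a Monday or Saturday or Sunday (gaps cycle 5, 1, 1, 5, 1).
So the schedule is: every Monday, Saturday and Sunday.
Next Monday: September 2, 2002.
Next Saturday: September 7, 2002.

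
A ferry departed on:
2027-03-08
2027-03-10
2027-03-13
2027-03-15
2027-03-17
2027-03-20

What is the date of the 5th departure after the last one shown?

2027-03-31

Every event lands on a Monday or Wednesday or Saturday (gaps cycle 2, 3, 2, 2, 3).
So the schedule is: every Monday, Wednesday and Saturday.
Next Monday: 2027-03-22.
The following Wednesday is 2027-03-24.
Next Saturday: 2027-03-27.
The following Monday is 2027-03-29.
Next Wednesday: 2027-03-31.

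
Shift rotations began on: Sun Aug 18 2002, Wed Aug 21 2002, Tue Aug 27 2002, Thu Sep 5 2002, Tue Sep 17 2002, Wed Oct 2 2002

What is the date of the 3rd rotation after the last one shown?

Wed Dec 4 2002

Intervals are 3, 6, 9, 12, 15 days — an arithmetic progression with common difference 3.
Next gap: 18 days. Wed Oct 2 2002 + 18 days = Sun Oct 20 2002.
Next gap: 21 days. Sun Oct 20 2002 + 21 days = Sun Nov 10 2002.
Next gap: 24 days. Sun Nov 10 2002 + 24 days = Wed Dec 4 2002.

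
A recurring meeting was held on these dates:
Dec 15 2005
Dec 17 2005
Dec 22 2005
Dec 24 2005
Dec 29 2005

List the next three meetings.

Dec 31 2005, Jan 5 2006, Jan 7 2006

The gap pattern 2, 5, 2, 5 repeats every 2 events.
These are the Thursdays and Saturdays of each week.
The following Saturday is Dec 31 2005.
The following Thursday is Jan 5 2006.
Next Saturday: Jan 7 2006.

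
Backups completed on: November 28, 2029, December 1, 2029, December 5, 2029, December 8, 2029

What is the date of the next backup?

The gap pattern 3, 4, 3 repeats every 2 events.
These are the Wednesdays and Saturdays of each week.
The following Wednesday is December 12, 2029.

December 12, 2029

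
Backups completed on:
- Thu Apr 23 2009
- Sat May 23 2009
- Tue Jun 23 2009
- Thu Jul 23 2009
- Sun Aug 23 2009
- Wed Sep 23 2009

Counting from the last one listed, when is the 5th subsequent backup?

Tue Feb 23 2010

Each date is the 23rd; the gaps (30, 31, 30, 31, 31) track the month lengths.
The rule is the 23rd of each month.
October 2009: Fri Oct 23 2009.
Next: November 2009 → Mon Nov 23 2009.
December 2009: Wed Dec 23 2009.
January 2010: Sat Jan 23 2010.
February 2010: Tue Feb 23 2010.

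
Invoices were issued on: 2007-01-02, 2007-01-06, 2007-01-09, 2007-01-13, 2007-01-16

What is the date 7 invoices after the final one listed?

2007-02-10

Gaps: 4, 3, 4, 3 days — not constant, but cyclic with period 2.
The events fall on every Tuesday and Saturday.
Next Saturday: 2007-01-20.
Next Tuesday: 2007-01-23.
The following Saturday is 2007-01-27.
Next Tuesday: 2007-01-30.
The following Saturday is 2007-02-03.
The following Tuesday is 2007-02-06.
The following Saturday is 2007-02-10.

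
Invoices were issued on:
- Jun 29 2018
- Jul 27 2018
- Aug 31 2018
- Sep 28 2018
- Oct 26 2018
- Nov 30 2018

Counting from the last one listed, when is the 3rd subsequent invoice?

Feb 22 2019

These are Fridays with 28, 35, 28, 28, 35-day gaps.
Each is the final Friday of its month — Jun 29 2018 is past the 28th, so '4th Friday' doesn't fit.
Last Friday of December 2018: Dec 28 2018.
January 2019 ends with Friday Jan 25 2019.
Last Friday of February 2019: Feb 22 2019.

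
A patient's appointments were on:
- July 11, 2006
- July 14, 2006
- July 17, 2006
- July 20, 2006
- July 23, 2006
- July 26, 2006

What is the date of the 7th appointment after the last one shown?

Gaps between consecutive events: 3, 3, 3, 3, 3 days — a constant 3-day interval.
July 26, 2006 + 3 days = July 29, 2006.
July 29, 2006 + 3 days = August 1, 2006.
August 1, 2006 + 3 days = August 4, 2006.
August 4, 2006 + 3 days = August 7, 2006.
August 7, 2006 + 3 days = August 10, 2006.
August 10, 2006 + 3 days = August 13, 2006.
August 13, 2006 + 3 days = August 16, 2006.

August 16, 2006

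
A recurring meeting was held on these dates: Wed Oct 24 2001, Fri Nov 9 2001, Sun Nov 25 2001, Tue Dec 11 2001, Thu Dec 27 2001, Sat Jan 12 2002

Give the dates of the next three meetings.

Mon Jan 28 2002, Wed Feb 13 2002, Fri Mar 1 2002

The spacing is 16, 16, 16, 16, 16 days — always 16 days.
Sat Jan 12 2002 + 16 days = Mon Jan 28 2002.
Mon Jan 28 2002 + 16 days = Wed Feb 13 2002.
Wed Feb 13 2002 + 16 days = Fri Mar 1 2002.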